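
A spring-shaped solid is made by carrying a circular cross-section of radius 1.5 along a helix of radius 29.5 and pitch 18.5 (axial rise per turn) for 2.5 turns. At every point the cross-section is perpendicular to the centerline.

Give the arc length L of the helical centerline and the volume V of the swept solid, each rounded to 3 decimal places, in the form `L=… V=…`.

2πR = 2π·29.5 = 185.353967
per-turn = √(185.353967² + 18.5²) = √(34356.0929 + 342.25) = √34698.3429 = 186.274912
L = 2.5 × 186.274912 = 465.687281
V = π·1.5² × L = 7.068583 × 465.687281 = 3291.749414

L=465.687 V=3291.749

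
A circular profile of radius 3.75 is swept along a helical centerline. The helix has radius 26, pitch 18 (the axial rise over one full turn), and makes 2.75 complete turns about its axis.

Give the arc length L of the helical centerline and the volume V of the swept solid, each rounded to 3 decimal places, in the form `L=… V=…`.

2πR = 2π·26 = 163.362818
per-turn = √(163.362818² + 18²) = √(26687.4103 + 324) = √27011.4103 = 164.351484
L = 2.75 × 164.351484 = 451.966581
V = π·3.75² × L = 44.178647 × 451.966581 = 19967.271901

L=451.967 V=19967.272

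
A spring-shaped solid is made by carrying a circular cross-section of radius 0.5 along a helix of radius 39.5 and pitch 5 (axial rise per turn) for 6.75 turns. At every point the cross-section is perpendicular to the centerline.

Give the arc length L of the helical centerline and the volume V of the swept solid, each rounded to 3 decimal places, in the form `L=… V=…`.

2πR = 2π·39.5 = 248.185820
per-turn = √(248.185820² + 5²) = √(61596.2011 + 25) = √61621.2011 = 248.236180
L = 6.75 × 248.236180 = 1675.594215
V = π·0.5² × L = 0.785398 × 1675.594215 = 1316.008619

L=1675.594 V=1316.009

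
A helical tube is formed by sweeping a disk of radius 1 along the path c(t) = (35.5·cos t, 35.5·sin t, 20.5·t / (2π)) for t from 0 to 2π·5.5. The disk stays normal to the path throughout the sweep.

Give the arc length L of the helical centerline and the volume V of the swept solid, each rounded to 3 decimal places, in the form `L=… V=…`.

L=1231.962 V=3870.324

2πR = 2π·35.5 = 223.053078
per-turn = √(223.053078² + 20.5²) = √(49752.6758 + 420.25) = √50172.9258 = 223.993138
L = 5.5 × 223.993138 = 1231.962258
V = π·1² × L = 3.141593 × 1231.962258 = 3870.323579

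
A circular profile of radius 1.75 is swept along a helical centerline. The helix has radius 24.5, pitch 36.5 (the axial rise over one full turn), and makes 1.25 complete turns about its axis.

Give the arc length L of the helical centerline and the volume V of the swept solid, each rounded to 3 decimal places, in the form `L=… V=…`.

L=197.758 V=1902.651

2πR = 2π·24.5 = 153.938040
per-turn = √(153.938040² + 36.5²) = √(23696.9202 + 1332.25) = √25029.1702 = 158.206100
L = 1.25 × 158.206100 = 197.757625
V = π·1.75² × L = 9.621128 × 197.757625 = 1902.651328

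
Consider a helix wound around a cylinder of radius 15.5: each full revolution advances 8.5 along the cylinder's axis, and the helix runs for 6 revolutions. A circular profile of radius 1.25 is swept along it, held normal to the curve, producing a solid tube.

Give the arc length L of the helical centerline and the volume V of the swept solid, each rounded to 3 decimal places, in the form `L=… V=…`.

L=586.558 V=2879.258

2πR = 2π·15.5 = 97.389372
per-turn = √(97.389372² + 8.5²) = √(9484.6898 + 72.25) = √9556.9398 = 97.759602
L = 6 × 97.759602 = 586.557613
V = π·1.25² × L = 4.908739 × 586.557613 = 2879.257952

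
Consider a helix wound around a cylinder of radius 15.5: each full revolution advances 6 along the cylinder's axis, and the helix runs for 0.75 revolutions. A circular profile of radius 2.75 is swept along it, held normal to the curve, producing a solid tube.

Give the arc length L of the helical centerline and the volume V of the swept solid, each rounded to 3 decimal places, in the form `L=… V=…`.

2πR = 2π·15.5 = 97.389372
per-turn = √(97.389372² + 6²) = √(9484.6898 + 36) = √9520.6898 = 97.574022
L = 0.75 × 97.574022 = 73.180517
V = π·2.75² × L = 23.758294 × 73.180517 = 1738.644264

L=73.181 V=1738.644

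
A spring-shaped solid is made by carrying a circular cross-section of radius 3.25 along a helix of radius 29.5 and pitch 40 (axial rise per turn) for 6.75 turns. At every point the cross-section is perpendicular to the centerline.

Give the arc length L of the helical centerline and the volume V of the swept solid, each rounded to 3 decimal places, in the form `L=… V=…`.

L=1279.941 V=42472.382

2πR = 2π·29.5 = 185.353967
per-turn = √(185.353967² + 40²) = √(34356.0929 + 1600) = √35956.0929 = 189.620919
L = 6.75 × 189.620919 = 1279.941203
V = π·3.25² × L = 33.183072 × 1279.941203 = 42472.381618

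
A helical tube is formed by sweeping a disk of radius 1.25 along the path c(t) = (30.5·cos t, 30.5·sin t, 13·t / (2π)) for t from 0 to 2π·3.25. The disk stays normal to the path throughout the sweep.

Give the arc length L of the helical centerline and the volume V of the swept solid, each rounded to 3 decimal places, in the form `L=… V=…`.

2πR = 2π·30.5 = 191.637152
per-turn = √(191.637152² + 13²) = √(36724.7980 + 169) = √36893.7980 = 192.077583
L = 3.25 × 192.077583 = 624.252145
V = π·1.25² × L = 4.908739 × 624.252145 = 3064.290553

L=624.252 V=3064.291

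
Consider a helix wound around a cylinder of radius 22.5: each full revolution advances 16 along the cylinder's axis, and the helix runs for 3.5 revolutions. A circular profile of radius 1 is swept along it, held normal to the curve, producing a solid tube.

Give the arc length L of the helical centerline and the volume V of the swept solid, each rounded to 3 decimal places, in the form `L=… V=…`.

L=497.960 V=1564.387

2πR = 2π·22.5 = 141.371669
per-turn = √(141.371669² + 16²) = √(19985.9489 + 256) = √20241.9489 = 142.274203
L = 3.5 × 142.274203 = 497.959711
V = π·1² × L = 3.141593 × 497.959711 = 1564.386571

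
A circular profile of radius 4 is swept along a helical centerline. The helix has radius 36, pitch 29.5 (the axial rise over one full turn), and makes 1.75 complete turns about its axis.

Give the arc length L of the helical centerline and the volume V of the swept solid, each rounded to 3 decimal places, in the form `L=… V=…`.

2πR = 2π·36 = 226.194671
per-turn = √(226.194671² + 29.5²) = √(51164.0292 + 870.25) = √52034.2792 = 228.110235
L = 1.75 × 228.110235 = 399.192911
V = π·4² × L = 50.265482 × 399.192911 = 20065.624259

L=399.193 V=20065.624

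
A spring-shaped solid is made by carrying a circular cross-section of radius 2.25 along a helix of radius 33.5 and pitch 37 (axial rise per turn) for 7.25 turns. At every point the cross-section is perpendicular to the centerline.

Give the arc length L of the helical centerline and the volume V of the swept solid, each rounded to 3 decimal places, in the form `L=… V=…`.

2πR = 2π·33.5 = 210.486708
per-turn = √(210.486708² + 37²) = √(44304.6542 + 1369) = √45673.6542 = 213.713954
L = 7.25 × 213.713954 = 1549.426167
V = π·2.25² × L = 15.904313 × 1549.426167 = 24642.558432

L=1549.426 V=24642.558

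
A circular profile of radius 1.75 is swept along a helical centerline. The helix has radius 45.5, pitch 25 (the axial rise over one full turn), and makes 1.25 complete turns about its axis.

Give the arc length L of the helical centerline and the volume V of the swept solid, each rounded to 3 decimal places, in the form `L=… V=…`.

L=358.720 V=3451.290

2πR = 2π·45.5 = 285.884931
per-turn = √(285.884931² + 25²) = √(81730.1940 + 625) = √82355.1940 = 286.975947
L = 1.25 × 286.975947 = 358.719934
V = π·1.75² × L = 9.621128 × 358.719934 = 3451.290218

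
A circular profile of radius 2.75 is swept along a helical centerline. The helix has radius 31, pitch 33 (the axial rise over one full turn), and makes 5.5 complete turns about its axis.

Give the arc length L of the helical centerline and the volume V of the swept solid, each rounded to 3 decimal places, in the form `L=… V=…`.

L=1086.549 V=25814.562

2πR = 2π·31 = 194.778745
per-turn = √(194.778745² + 33²) = √(37938.7593 + 1089) = √39027.7593 = 197.554446
L = 5.5 × 197.554446 = 1086.549456
V = π·2.75² × L = 23.758294 × 1086.549456 = 25814.561892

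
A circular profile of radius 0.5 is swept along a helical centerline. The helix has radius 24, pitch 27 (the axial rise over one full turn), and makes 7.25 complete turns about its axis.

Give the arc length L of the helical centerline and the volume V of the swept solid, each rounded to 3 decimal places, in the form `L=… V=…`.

2πR = 2π·24 = 150.796447
per-turn = √(150.796447² + 27²) = √(22739.5685 + 729) = √23468.5685 = 153.194545
L = 7.25 × 153.194545 = 1110.660449
V = π·0.5² × L = 0.785398 × 1110.660449 = 872.310677

L=1110.660 V=872.311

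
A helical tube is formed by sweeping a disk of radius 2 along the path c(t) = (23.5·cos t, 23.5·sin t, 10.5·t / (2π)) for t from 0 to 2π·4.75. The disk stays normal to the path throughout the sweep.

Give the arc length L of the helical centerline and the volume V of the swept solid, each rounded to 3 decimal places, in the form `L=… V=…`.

2πR = 2π·23.5 = 147.654855
per-turn = √(147.654855² + 10.5²) = √(21801.9561 + 110.25) = √21912.2061 = 148.027721
L = 4.75 × 148.027721 = 703.131674
V = π·2² × L = 12.566371 × 703.131674 = 8835.813203

L=703.132 V=8835.813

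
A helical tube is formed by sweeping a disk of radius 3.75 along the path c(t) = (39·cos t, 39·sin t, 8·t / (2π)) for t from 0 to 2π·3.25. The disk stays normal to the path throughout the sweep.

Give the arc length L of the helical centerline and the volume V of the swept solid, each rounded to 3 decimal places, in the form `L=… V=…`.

2πR = 2π·39 = 245.044227
per-turn = √(245.044227² + 8²) = √(60046.6732 + 64) = √60110.6732 = 245.174781
L = 3.25 × 245.174781 = 796.818038
V = π·3.75² × L = 44.178647 × 796.818038 = 35202.342571

L=796.818 V=35202.343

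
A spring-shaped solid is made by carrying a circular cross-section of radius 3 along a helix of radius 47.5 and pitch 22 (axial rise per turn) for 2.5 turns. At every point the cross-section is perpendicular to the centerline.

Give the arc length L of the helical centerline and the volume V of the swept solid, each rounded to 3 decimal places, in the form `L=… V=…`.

2πR = 2π·47.5 = 298.451302
per-turn = √(298.451302² + 22²) = √(89073.1797 + 484) = √89557.1797 = 299.261056
L = 2.5 × 299.261056 = 748.152640
V = π·3² × L = 28.274334 × 748.152640 = 21153.517548

L=748.153 V=21153.518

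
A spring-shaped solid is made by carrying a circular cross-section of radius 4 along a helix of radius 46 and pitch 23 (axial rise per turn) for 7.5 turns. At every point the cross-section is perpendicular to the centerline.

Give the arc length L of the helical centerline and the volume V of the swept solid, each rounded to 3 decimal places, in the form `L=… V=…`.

L=2174.552 V=109304.888

2πR = 2π·46 = 289.026524
per-turn = √(289.026524² + 23²) = √(83536.3317 + 529) = √84065.3317 = 289.940221
L = 7.5 × 289.940221 = 2174.551656
V = π·4² × L = 50.265482 × 2174.551656 = 109304.888126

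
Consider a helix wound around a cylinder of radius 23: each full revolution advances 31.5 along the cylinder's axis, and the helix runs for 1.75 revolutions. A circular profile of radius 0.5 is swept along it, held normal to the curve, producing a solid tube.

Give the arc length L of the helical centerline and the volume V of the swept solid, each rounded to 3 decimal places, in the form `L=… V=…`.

2πR = 2π·23 = 144.513262
per-turn = √(144.513262² + 31.5²) = √(20884.0829 + 992.25) = √21876.3329 = 147.906501
L = 1.75 × 147.906501 = 258.836376
V = π·0.5² × L = 0.785398 × 258.836376 = 203.289614

L=258.836 V=203.290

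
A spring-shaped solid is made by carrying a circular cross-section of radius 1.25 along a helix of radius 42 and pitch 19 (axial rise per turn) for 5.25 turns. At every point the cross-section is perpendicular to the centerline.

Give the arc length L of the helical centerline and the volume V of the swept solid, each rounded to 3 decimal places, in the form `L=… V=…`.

2πR = 2π·42 = 263.893783
per-turn = √(263.893783² + 19²) = √(69639.9287 + 361) = √70000.9287 = 264.576886
L = 5.25 × 264.576886 = 1389.028652
V = π·1.25² × L = 4.908739 × 1389.028652 = 6818.378451

L=1389.029 V=6818.378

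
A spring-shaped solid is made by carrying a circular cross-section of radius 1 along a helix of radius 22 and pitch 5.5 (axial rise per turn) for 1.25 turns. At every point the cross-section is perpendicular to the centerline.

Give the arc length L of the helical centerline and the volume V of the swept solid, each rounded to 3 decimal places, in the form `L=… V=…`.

L=172.924 V=543.258

2πR = 2π·22 = 138.230077
per-turn = √(138.230077² + 5.5²) = √(19107.5541 + 30.25) = √19137.8041 = 138.339453
L = 1.25 × 138.339453 = 172.924316
V = π·1² × L = 3.141593 × 172.924316 = 543.257760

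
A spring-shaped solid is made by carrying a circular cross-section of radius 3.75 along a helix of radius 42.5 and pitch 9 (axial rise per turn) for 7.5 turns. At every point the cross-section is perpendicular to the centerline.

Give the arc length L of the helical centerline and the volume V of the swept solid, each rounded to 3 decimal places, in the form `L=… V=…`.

L=2003.902 V=88529.700

2πR = 2π·42.5 = 267.035376
per-turn = √(267.035376² + 9²) = √(71307.8918 + 81) = √71388.8918 = 267.186998
L = 7.5 × 267.186998 = 2003.902484
V = π·3.75² × L = 44.178647 × 2003.902484 = 88529.699825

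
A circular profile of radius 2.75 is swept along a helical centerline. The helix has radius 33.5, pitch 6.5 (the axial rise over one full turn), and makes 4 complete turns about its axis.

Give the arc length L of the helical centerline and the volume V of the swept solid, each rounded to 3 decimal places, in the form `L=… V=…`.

L=842.348 V=20012.756

2πR = 2π·33.5 = 210.486708
per-turn = √(210.486708² + 6.5²) = √(44304.6542 + 42.25) = √44346.9042 = 210.587047
L = 4 × 210.587047 = 842.348186
V = π·2.75² × L = 23.758294 × 842.348186 = 20012.756227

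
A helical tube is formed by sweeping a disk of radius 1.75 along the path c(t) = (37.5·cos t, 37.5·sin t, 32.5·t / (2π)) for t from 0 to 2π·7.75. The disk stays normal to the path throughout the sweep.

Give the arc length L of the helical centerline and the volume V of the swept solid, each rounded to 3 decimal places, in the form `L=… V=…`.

2πR = 2π·37.5 = 235.619449
per-turn = √(235.619449² + 32.5²) = √(55516.5248 + 1056.25) = √56572.7748 = 237.850320
L = 7.75 × 237.850320 = 1843.339981
V = π·1.75² × L = 9.621128 × 1843.339981 = 17735.008981

L=1843.340 V=17735.009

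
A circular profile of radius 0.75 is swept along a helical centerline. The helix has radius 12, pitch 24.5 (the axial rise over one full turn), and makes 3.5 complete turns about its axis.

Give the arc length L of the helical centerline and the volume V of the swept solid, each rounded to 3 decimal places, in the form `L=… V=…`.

2πR = 2π·12 = 75.398224
per-turn = √(75.398224² + 24.5²) = √(5684.8921 + 600.25) = √6285.1421 = 79.278888
L = 3.5 × 79.278888 = 277.476109
V = π·0.75² × L = 1.767146 × 277.476109 = 490.340760

L=277.476 V=490.341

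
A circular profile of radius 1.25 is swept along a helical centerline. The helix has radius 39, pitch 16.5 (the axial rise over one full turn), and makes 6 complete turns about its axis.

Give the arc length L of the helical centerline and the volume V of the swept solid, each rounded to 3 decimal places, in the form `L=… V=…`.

2πR = 2π·39 = 245.044227
per-turn = √(245.044227² + 16.5²) = √(60046.6732 + 272.25) = √60318.9232 = 245.599111
L = 6 × 245.599111 = 1473.594664
V = π·1.25² × L = 4.908739 × 1473.594664 = 7233.490893

L=1473.595 V=7233.491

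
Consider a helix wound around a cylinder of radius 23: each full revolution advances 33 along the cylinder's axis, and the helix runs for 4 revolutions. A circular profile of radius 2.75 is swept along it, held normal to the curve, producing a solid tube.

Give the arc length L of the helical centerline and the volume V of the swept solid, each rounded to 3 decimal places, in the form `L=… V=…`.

L=592.933 V=14087.072

2πR = 2π·23 = 144.513262
per-turn = √(144.513262² + 33²) = √(20884.0829 + 1089) = √21973.0829 = 148.233204
L = 4 × 148.233204 = 592.932818
V = π·2.75² × L = 23.758294 × 592.932818 = 14087.072474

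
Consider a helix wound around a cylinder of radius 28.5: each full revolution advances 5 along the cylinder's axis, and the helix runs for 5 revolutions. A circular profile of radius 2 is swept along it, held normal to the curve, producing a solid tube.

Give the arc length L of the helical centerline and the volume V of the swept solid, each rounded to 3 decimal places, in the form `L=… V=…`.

L=895.703 V=11255.734

2πR = 2π·28.5 = 179.070781
per-turn = √(179.070781² + 5²) = √(32066.3447 + 25) = √32091.3447 = 179.140572
L = 5 × 179.140572 = 895.702862
V = π·2² × L = 12.566371 × 895.702862 = 11255.734128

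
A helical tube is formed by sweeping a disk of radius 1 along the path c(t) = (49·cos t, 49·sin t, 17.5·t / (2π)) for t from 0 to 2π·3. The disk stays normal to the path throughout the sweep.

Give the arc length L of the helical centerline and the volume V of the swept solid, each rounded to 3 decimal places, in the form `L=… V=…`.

2πR = 2π·49 = 307.876080
per-turn = √(307.876080² + 17.5²) = √(94787.6807 + 306.25) = √95093.9307 = 308.373038
L = 3 × 308.373038 = 925.119114
V = π·1² × L = 3.141593 × 925.119114 = 2906.347414

L=925.119 V=2906.347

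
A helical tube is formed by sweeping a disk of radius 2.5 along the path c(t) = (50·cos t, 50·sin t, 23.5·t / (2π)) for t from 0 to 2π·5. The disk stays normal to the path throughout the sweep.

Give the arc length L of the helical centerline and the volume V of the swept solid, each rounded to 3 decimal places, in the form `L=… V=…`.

L=1575.185 V=30928.682

2πR = 2π·50 = 314.159265
per-turn = √(314.159265² + 23.5²) = √(98696.0440 + 552.25) = √99248.2940 = 315.036972
L = 5 × 315.036972 = 1575.184862
V = π·2.5² × L = 19.634954 × 1575.184862 = 30928.682446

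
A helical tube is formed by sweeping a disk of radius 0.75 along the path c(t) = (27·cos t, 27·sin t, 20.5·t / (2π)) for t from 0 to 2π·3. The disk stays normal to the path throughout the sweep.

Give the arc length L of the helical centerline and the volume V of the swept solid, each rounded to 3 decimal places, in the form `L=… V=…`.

2πR = 2π·27 = 169.646003
per-turn = √(169.646003² + 20.5²) = √(28779.7664 + 420.25) = √29200.0164 = 170.880123
L = 3 × 170.880123 = 512.640369
V = π·0.75² × L = 1.767146 × 512.640369 = 905.910310

L=512.640 V=905.910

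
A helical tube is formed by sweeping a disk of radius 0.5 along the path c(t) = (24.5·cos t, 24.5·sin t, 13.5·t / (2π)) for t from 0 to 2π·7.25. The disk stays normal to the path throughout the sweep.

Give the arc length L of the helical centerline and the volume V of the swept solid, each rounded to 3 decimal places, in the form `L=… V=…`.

L=1120.334 V=879.908

2πR = 2π·24.5 = 153.938040
per-turn = √(153.938040² + 13.5²) = √(23696.9202 + 182.25) = √23879.1702 = 154.528865
L = 7.25 × 154.528865 = 1120.334272
V = π·0.5² × L = 0.785398 × 1120.334272 = 879.908480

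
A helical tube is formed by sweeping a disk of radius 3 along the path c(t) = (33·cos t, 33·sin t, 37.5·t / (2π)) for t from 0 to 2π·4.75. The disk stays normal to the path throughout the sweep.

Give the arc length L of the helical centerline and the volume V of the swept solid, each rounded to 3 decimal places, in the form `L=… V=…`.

L=1000.867 V=28298.857

2πR = 2π·33 = 207.345115
per-turn = √(207.345115² + 37.5²) = √(42991.9968 + 1406.25) = √44398.2468 = 210.708915
L = 4.75 × 210.708915 = 1000.867345
V = π·3² × L = 28.274334 × 1000.867345 = 28298.857491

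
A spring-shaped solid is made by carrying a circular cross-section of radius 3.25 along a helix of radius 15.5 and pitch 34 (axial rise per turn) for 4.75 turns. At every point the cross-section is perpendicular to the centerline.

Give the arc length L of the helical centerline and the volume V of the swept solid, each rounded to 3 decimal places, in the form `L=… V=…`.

L=489.980 V=16259.047

2πR = 2π·15.5 = 97.389372
per-turn = √(97.389372² + 34²) = √(9484.6898 + 1156) = √10640.6898 = 103.153719
L = 4.75 × 103.153719 = 489.980167
V = π·3.25² × L = 33.183072 × 489.980167 = 16259.047365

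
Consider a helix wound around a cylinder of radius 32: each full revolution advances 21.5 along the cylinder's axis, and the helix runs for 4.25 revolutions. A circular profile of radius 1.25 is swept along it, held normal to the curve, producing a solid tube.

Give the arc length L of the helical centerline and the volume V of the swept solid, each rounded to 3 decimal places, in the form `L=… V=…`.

L=859.385 V=4218.495

2πR = 2π·32 = 201.061930
per-turn = √(201.061930² + 21.5²) = √(40425.8996 + 462.25) = √40888.1496 = 202.208184
L = 4.25 × 202.208184 = 859.384781
V = π·1.25² × L = 4.908739 × 859.384781 = 4218.495181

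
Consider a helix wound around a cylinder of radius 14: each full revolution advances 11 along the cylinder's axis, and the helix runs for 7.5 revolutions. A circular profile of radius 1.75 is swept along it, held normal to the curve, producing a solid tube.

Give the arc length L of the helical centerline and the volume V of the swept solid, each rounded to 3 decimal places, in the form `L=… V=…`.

L=664.873 V=6396.826

2πR = 2π·14 = 87.964594
per-turn = √(87.964594² + 11²) = √(7737.7699 + 121) = √7858.7699 = 88.649703
L = 7.5 × 88.649703 = 664.872773
V = π·1.75² × L = 9.621128 × 664.872773 = 6396.825720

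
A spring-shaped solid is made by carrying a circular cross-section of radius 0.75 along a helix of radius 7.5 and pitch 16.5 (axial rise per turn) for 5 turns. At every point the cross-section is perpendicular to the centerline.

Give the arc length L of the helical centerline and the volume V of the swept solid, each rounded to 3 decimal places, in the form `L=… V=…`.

L=249.645 V=441.160

2πR = 2π·7.5 = 47.123890
per-turn = √(47.123890² + 16.5²) = √(2220.6610 + 272.25) = √2492.9110 = 49.929060
L = 5 × 49.929060 = 249.645298
V = π·0.75² × L = 1.767146 × 249.645298 = 441.159657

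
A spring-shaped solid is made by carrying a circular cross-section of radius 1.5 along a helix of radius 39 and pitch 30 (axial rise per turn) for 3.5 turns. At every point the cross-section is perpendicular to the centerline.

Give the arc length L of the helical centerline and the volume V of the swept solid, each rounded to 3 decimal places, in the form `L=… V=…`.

2πR = 2π·39 = 245.044227
per-turn = √(245.044227² + 30²) = √(60046.6732 + 900) = √60946.6732 = 246.873800
L = 3.5 × 246.873800 = 864.058300
V = π·1.5² × L = 7.068583 × 864.058300 = 6107.668219

L=864.058 V=6107.668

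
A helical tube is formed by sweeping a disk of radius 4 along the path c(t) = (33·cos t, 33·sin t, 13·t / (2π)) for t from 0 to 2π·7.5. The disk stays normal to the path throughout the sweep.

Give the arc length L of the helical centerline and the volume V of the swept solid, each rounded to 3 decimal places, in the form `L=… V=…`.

2πR = 2π·33 = 207.345115
per-turn = √(207.345115² + 13²) = √(42991.9968 + 169) = √43160.9968 = 207.752249
L = 7.5 × 207.752249 = 1558.141864
V = π·4² × L = 50.265482 × 1558.141864 = 78320.752532

L=1558.142 V=78320.753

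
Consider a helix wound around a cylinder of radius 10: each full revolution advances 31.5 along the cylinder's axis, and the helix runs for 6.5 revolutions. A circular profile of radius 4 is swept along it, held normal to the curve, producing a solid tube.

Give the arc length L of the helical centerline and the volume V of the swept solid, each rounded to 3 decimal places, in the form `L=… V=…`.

L=456.858 V=22964.168

2πR = 2π·10 = 62.831853
per-turn = √(62.831853² + 31.5²) = √(3947.8418 + 992.25) = √4940.0918 = 70.285786
L = 6.5 × 70.285786 = 456.857611
V = π·4² × L = 50.265482 × 456.857611 = 22964.168240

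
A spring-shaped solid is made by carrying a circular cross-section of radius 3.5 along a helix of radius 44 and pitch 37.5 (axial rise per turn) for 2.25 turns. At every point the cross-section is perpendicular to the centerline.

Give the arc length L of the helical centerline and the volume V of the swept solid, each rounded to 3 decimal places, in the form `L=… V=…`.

L=627.732 V=24157.948

2πR = 2π·44 = 276.460154
per-turn = √(276.460154² + 37.5²) = √(76430.2165 + 1406.25) = √77836.4665 = 278.991875
L = 2.25 × 278.991875 = 627.731719
V = π·3.5² × L = 38.484510 × 627.731719 = 24157.947637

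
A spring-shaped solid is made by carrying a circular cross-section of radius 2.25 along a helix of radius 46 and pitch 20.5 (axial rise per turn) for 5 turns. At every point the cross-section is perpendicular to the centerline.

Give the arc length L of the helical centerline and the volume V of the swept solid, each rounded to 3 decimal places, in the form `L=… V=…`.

2πR = 2π·46 = 289.026524
per-turn = √(289.026524² + 20.5²) = √(83536.3317 + 420.25) = √83956.5817 = 289.752621
L = 5 × 289.752621 = 1448.763107
V = π·2.25² × L = 15.904313 × 1448.763107 = 23041.581645

L=1448.763 V=23041.582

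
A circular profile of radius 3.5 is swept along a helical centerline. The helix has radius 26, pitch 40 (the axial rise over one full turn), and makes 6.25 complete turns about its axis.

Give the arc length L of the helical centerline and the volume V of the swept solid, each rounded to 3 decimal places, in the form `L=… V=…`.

2πR = 2π·26 = 163.362818
per-turn = √(163.362818² + 40²) = √(26687.4103 + 1600) = √28287.4103 = 168.188615
L = 6.25 × 168.188615 = 1051.178845
V = π·3.5² × L = 38.484510 × 1051.178845 = 40454.102792

L=1051.179 V=40454.103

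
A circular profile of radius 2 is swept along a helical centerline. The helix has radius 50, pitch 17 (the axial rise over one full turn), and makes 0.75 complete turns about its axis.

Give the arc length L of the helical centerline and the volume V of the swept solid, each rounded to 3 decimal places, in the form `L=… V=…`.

2πR = 2π·50 = 314.159265
per-turn = √(314.159265² + 17²) = √(98696.0440 + 289) = √98985.0440 = 314.618887
L = 0.75 × 314.618887 = 235.964165
V = π·2² × L = 12.566371 × 235.964165 = 2965.213152

L=235.964 V=2965.213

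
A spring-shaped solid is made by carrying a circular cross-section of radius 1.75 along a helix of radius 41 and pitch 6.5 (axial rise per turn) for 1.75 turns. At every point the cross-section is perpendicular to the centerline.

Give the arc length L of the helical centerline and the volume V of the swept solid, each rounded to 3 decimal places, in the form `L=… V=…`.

L=450.962 V=4338.763

2πR = 2π·41 = 257.610598
per-turn = √(257.610598² + 6.5²) = √(66363.2200 + 42.25) = √66405.4700 = 257.692588
L = 1.75 × 257.692588 = 450.962029
V = π·1.75² × L = 9.621128 × 450.962029 = 4338.763182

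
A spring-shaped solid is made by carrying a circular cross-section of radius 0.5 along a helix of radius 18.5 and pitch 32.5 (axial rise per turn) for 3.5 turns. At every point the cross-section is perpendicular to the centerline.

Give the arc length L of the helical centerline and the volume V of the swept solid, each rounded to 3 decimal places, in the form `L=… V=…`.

L=422.439 V=331.783

2πR = 2π·18.5 = 116.238928
per-turn = √(116.238928² + 32.5²) = √(13511.4884 + 1056.25) = √14567.7384 = 120.696887
L = 3.5 × 120.696887 = 422.439103
V = π·0.5² × L = 0.785398 × 422.439103 = 331.782896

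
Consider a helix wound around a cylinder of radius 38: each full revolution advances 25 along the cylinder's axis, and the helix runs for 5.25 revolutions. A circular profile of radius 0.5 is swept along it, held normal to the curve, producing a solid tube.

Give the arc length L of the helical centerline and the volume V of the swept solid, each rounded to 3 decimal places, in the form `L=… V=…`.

2πR = 2π·38 = 238.761042
per-turn = √(238.761042² + 25²) = √(57006.8350 + 625) = √57631.8350 = 240.066314
L = 5.25 × 240.066314 = 1260.348147
V = π·0.5² × L = 0.785398 × 1260.348147 = 989.875120

L=1260.348 V=989.875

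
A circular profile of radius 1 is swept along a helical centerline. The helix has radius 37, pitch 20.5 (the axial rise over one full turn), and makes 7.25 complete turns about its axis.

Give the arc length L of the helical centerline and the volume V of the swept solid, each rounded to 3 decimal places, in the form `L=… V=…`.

L=1692.005 V=5315.589

2πR = 2π·37 = 232.477856
per-turn = √(232.477856² + 20.5²) = √(54045.9537 + 420.25) = √54466.2037 = 233.379956
L = 7.25 × 233.379956 = 1692.004678
V = π·1² × L = 3.141593 × 1692.004678 = 5315.589468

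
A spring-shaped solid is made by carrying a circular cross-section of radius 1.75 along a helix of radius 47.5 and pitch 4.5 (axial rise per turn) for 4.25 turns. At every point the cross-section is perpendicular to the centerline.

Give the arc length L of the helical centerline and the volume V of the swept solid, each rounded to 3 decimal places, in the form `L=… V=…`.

L=1268.562 V=12204.999

2πR = 2π·47.5 = 298.451302
per-turn = √(298.451302² + 4.5²) = √(89073.1797 + 20.25) = √89093.4297 = 298.485225
L = 4.25 × 298.485225 = 1268.562208
V = π·1.75² × L = 9.621128 × 1268.562208 = 12204.998742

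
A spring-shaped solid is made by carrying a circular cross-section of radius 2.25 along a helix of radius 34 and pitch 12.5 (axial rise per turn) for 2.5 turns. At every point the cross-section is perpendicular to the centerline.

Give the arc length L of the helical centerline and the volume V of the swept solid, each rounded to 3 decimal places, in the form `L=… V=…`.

2πR = 2π·34 = 213.628300
per-turn = √(213.628300² + 12.5²) = √(45637.0508 + 156.25) = √45793.3008 = 213.993693
L = 2.5 × 213.993693 = 534.984233
V = π·2.25² × L = 15.904313 × 534.984233 = 8508.556591

L=534.984 V=8508.557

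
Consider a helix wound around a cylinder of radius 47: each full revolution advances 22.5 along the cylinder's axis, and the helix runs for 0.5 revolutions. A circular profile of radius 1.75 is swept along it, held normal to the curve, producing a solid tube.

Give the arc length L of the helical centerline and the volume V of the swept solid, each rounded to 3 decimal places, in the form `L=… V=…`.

2πR = 2π·47 = 295.309709
per-turn = √(295.309709² + 22.5²) = √(87207.8245 + 506.25) = √87714.0745 = 296.165620
L = 0.5 × 296.165620 = 148.082810
V = π·1.75² × L = 9.621128 × 148.082810 = 1424.723596

L=148.083 V=1424.724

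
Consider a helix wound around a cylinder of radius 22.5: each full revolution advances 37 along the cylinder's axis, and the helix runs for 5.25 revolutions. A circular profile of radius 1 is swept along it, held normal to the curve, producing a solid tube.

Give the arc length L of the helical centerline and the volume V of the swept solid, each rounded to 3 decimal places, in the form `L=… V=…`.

2πR = 2π·22.5 = 141.371669
per-turn = √(141.371669² + 37²) = √(19985.9489 + 1369) = √21354.9489 = 146.133326
L = 5.25 × 146.133326 = 767.199961
V = π·1² × L = 3.141593 × 767.199961 = 2410.229760

L=767.200 V=2410.230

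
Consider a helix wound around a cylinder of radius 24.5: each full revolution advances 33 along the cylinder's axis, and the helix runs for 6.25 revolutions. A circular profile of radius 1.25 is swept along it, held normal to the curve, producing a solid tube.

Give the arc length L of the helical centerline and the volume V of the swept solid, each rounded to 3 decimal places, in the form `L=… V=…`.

2πR = 2π·24.5 = 153.938040
per-turn = √(153.938040² + 33²) = √(23696.9202 + 1089) = √24785.9202 = 157.435448
L = 6.25 × 157.435448 = 983.971548
V = π·1.25² × L = 4.908739 × 983.971548 = 4830.059040

L=983.972 V=4830.059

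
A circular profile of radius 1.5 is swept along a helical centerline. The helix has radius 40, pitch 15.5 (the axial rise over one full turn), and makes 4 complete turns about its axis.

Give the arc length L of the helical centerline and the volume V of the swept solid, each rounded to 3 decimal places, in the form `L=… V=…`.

2πR = 2π·40 = 251.327412
per-turn = √(251.327412² + 15.5²) = √(63165.4682 + 240.25) = √63405.7182 = 251.804921
L = 4 × 251.804921 = 1007.219683
V = π·1.5² × L = 7.068583 × 1007.219683 = 7119.616405

L=1007.220 V=7119.616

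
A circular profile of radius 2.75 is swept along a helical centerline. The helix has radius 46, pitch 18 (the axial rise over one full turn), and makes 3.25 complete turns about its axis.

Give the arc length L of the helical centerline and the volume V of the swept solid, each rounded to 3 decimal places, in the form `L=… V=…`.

L=941.156 V=22360.263

2πR = 2π·46 = 289.026524
per-turn = √(289.026524² + 18²) = √(83536.3317 + 324) = √83860.3317 = 289.586484
L = 3.25 × 289.586484 = 941.156073
V = π·2.75² × L = 23.758294 × 941.156073 = 22360.263090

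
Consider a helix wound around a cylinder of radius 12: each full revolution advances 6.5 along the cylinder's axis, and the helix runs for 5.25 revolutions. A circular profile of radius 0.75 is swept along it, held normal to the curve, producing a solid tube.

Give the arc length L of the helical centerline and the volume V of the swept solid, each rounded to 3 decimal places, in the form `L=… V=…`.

L=397.309 V=702.103

2πR = 2π·12 = 75.398224
per-turn = √(75.398224² + 6.5²) = √(5684.8921 + 42.25) = √5727.1421 = 75.677884
L = 5.25 × 75.677884 = 397.308891
V = π·0.75² × L = 1.767146 × 397.308891 = 702.102765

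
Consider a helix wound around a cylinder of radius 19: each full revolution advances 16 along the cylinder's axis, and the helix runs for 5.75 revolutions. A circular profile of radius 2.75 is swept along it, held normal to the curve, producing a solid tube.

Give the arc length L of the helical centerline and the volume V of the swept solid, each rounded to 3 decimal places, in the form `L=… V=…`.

2πR = 2π·19 = 119.380521
per-turn = √(119.380521² + 16²) = √(14251.7088 + 256) = √14507.7088 = 120.447950
L = 5.75 × 120.447950 = 692.575715
V = π·2.75² × L = 23.758294 × 692.575715 = 16454.417756

L=692.576 V=16454.418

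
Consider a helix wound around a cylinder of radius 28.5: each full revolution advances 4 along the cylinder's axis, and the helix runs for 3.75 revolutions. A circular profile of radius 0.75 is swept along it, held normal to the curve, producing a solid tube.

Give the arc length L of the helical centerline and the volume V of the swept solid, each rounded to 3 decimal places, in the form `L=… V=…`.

2πR = 2π·28.5 = 179.070781
per-turn = √(179.070781² + 4²) = √(32066.3447 + 16) = √32082.3447 = 179.115451
L = 3.75 × 179.115451 = 671.682940
V = π·0.75² × L = 1.767146 × 671.682940 = 1186.961732

L=671.683 V=1186.962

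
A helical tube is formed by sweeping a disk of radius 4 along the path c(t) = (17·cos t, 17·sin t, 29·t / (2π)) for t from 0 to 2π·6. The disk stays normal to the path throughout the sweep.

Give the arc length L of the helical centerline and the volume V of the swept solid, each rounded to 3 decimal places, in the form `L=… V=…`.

2πR = 2π·17 = 106.814150
per-turn = √(106.814150² + 29²) = √(11409.2627 + 841) = √12250.2627 = 110.680905
L = 6 × 110.680905 = 664.085429
V = π·4² × L = 50.265482 × 664.085429 = 33380.574472

L=664.085 V=33380.574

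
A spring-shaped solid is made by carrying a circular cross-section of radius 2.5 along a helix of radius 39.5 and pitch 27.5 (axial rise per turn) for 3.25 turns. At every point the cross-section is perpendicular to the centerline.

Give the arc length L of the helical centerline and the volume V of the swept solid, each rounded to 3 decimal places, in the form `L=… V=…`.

2πR = 2π·39.5 = 248.185820
per-turn = √(248.185820² + 27.5²) = √(61596.2011 + 756.25) = √62352.4511 = 249.704728
L = 3.25 × 249.704728 = 811.540365
V = π·2.5² × L = 19.634954 × 811.540365 = 15934.557809

L=811.540 V=15934.558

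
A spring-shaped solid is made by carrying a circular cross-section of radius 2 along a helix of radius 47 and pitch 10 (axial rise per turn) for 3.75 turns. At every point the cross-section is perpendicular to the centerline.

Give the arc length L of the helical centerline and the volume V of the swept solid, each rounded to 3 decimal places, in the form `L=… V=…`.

L=1108.046 V=13924.119

2πR = 2π·47 = 295.309709
per-turn = √(295.309709² + 10²) = √(87207.8245 + 100) = √87307.8245 = 295.478975
L = 3.75 × 295.478975 = 1108.046155
V = π·2² × L = 12.566371 × 1108.046155 = 13924.118643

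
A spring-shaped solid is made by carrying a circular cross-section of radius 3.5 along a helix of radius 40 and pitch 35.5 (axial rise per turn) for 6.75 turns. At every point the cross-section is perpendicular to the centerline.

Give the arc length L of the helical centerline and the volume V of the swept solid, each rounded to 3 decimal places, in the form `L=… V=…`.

L=1713.300 V=65935.510

2πR = 2π·40 = 251.327412
per-turn = √(251.327412² + 35.5²) = √(63165.4682 + 1260.25) = √64425.7182 = 253.822218
L = 6.75 × 253.822218 = 1713.299969
V = π·3.5² × L = 38.484510 × 1713.299969 = 65935.509803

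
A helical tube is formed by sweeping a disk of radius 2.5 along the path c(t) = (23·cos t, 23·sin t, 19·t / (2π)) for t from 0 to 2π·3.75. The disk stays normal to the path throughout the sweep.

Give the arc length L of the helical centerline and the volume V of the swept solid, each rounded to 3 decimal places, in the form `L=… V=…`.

2πR = 2π·23 = 144.513262
per-turn = √(144.513262² + 19²) = √(20884.0829 + 361) = √21245.0829 = 145.756931
L = 3.75 × 145.756931 = 546.588491
V = π·2.5² × L = 19.634954 × 546.588491 = 10732.239924

L=546.588 V=10732.240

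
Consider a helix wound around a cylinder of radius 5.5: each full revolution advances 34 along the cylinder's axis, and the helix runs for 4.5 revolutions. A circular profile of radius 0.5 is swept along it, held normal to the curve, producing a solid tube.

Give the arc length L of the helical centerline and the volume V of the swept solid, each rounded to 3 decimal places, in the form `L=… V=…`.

2πR = 2π·5.5 = 34.557519
per-turn = √(34.557519² + 34²) = √(1194.2221 + 1156) = √2350.2221 = 48.479090
L = 4.5 × 48.479090 = 218.155903
V = π·0.5² × L = 0.785398 × 218.155903 = 171.339246

L=218.156 V=171.339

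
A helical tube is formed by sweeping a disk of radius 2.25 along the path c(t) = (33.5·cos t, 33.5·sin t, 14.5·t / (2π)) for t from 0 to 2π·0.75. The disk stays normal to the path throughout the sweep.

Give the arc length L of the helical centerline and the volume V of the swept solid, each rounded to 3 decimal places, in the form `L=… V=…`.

L=158.239 V=2516.685

2πR = 2π·33.5 = 210.486708
per-turn = √(210.486708² + 14.5²) = √(44304.6542 + 210.25) = √44514.9042 = 210.985554
L = 0.75 × 210.985554 = 158.239166
V = π·2.25² × L = 15.904313 × 158.239166 = 2516.685191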